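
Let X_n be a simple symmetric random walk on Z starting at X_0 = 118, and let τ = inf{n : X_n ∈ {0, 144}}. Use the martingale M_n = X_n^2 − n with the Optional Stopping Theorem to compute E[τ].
E[τ] = 3068

M_n = X_n^2 − n is a martingale (since E[X_{n+1}^2 | F_n] = X_n^2 + 1). By OST (τ has finite mean in a bounded region), E[M_τ] = E[M_0] = X_0^2 − 0 = 118^2 = 13924. Also E[M_τ] = E[X_τ^2] − E[τ]. The walk exits at 0 or 144, with P(hit 144 first) = 118/144, so E[X_τ^2] = 144^2 · 118/144 + 0 = 16992. Thus E[τ] = E[X_τ^2] − E[M_τ] = 16992 − 13924 = 3068 = 118(144 − 118) = 3068.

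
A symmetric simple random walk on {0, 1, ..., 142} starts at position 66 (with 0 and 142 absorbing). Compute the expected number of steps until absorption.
E[τ | X_0 = 66] = 5016

Let v_k = E[τ | X_0 = k]. Boundary: v_0 = v_142 = 0. Recurrence: v_k = 1 + (v_{k-1} + v_{k+1})/2 for 1 ≤ k ≤ 141. The particular solution to v_k − (v_{k-1} + v_{k+1})/2 = 1 is v_k = −k^2. Adding homogeneous solution A + B k and matching boundaries gives v_k = k (142 − k). Substituting k = 66: v_66 = 66 · 76 = 5016.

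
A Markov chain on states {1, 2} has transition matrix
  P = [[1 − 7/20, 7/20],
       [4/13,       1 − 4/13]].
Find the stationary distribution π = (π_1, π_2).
π_1 = 80/171, π_2 = 91/171

Solve πP = π with π_1 + π_2 = 1. From πP = π: π_1 · (1 − 7/20) + π_2 · 4/13 = π_1 ⇒ π_2 · 4/13 = π_1 · 7/20 ⇒ π_2/π_1 = (7/20)/(4/13) = 91/80. Together with π_1 + π_2 = 1:
  π_1 = (4/13)/(7/20 + 4/13) = (4/13)/(171/260) = 80/171,
  π_2 = (7/20)/(7/20 + 4/13) = (7/20)/(171/260) = 91/171.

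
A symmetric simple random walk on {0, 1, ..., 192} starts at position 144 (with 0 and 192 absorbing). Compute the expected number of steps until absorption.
E[τ | X_0 = 144] = 6912

Let v_k = E[τ | X_0 = k]. Boundary: v_0 = v_192 = 0. Recurrence: v_k = 1 + (v_{k-1} + v_{k+1})/2 for 1 ≤ k ≤ 191. The particular solution to v_k − (v_{k-1} + v_{k+1})/2 = 1 is v_k = −k^2. Adding homogeneous solution A + B k and matching boundaries gives v_k = k (192 − k). Substituting k = 144: v_144 = 144 · 48 = 6912.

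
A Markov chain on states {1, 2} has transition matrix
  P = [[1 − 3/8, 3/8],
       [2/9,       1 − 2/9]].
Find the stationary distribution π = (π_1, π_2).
π_1 = 16/43, π_2 = 27/43

Solve πP = π with π_1 + π_2 = 1. From πP = π: π_1 · (1 − 3/8) + π_2 · 2/9 = π_1 ⇒ π_2 · 2/9 = π_1 · 3/8 ⇒ π_2/π_1 = (3/8)/(2/9) = 27/16. Together with π_1 + π_2 = 1:
  π_1 = (2/9)/(3/8 + 2/9) = (2/9)/(43/72) = 16/43,
  π_2 = (3/8)/(3/8 + 2/9) = (3/8)/(43/72) = 27/43.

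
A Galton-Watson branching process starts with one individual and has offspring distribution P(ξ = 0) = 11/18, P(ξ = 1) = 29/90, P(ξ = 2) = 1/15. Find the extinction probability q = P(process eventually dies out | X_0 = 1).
q = 1

Mean offspring μ = 0·11/18 + 1·29/90 + 2·1/15 = 41/90 ≤ 1. For μ ≤ 1 with offspring not concentrated at 1, the Galton-Watson process goes extinct almost surely, so q = 1.
(Algebraic check: The pgf is f(s) = 11/18 + 29/90·s + 1/15·s². The extinction probability q is the smallest fixed point of f in [0, 1]. Setting s = f(s):
  1/15·s² + (29/90 − 1)·s + 11/18 = 0
  1/15·s² − (11/18 + 1/15)·s + 11/18 = 0
which factors as (s − 1)·(1/15·s − 11/18) = 0, giving roots s = 1 and s = (11/18)/(1/15) = 55/6. Since 55/6 ≥ 1, the smallest root in [0, 1] is s = 1.)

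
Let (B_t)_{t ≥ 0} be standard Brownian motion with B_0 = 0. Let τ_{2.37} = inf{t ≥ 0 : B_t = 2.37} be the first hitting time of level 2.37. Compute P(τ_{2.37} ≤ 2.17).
P(τ_{2.37} ≤ 2.17) = 2(1 − Φ(2.37/√2.17)) = 2(1 − Φ(1.6089)) ≈ 0.1076

By the reflection principle for standard BM, P(τ_b ≤ t) = 2 · P(B_t ≥ b). Since B_t ~ N(0, t), P(B_t ≥ 2.37) = 1 − Φ(2.37/√t) = 1 − Φ(2.37/√2.17) = 1 − Φ(1.6089) ≈ 0.05382. Doubling: P(τ_{2.37} ≤ 2.17) ≈ 2 · 0.05382 = 0.10764 ≈ 0.1076.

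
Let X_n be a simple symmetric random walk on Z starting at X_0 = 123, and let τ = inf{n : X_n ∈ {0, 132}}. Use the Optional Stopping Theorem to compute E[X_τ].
E[X_τ] = 123

X_n is a martingale and τ is a bounded-mean stopping time (indeed τ is finite a.s. with bounded expectation since the walk is in a bounded region). By the OST, E[X_τ] = E[X_0] = 123. Equivalently: E[X_τ] = 132 · P(hit 132 first) + 0 · P(hit 0 first) = 132 · (123/132) = 123.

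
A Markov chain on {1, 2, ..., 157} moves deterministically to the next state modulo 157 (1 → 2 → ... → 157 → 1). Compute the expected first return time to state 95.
E[T_95 | X_0 = 95] = 157

The chain cycles deterministically, so starting at state 95 it returns in exactly 157 steps. Equivalently, the stationary distribution is uniform π_j = 1/157 for every state j, so by Kac's formula E[T_95] = 1/π_95 = 157.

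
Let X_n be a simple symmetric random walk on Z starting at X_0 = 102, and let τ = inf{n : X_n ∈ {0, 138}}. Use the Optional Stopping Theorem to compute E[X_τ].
E[X_τ] = 102

X_n is a martingale and τ is a bounded-mean stopping time (indeed τ is finite a.s. with bounded expectation since the walk is in a bounded region). By the OST, E[X_τ] = E[X_0] = 102. Equivalently: E[X_τ] = 138 · P(hit 138 first) + 0 · P(hit 0 first) = 138 · (102/138) = 102.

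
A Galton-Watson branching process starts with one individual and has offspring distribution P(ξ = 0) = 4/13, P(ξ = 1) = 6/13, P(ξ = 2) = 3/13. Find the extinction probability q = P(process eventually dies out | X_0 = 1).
q = 1

Mean offspring μ = 0·4/13 + 1·6/13 + 2·3/13 = 12/13 ≤ 1. For μ ≤ 1 with offspring not concentrated at 1, the Galton-Watson process goes extinct almost surely, so q = 1.
(Algebraic check: The pgf is f(s) = 4/13 + 6/13·s + 3/13·s². The extinction probability q is the smallest fixed point of f in [0, 1]. Setting s = f(s):
  3/13·s² + (6/13 − 1)·s + 4/13 = 0
  3/13·s² − (4/13 + 3/13)·s + 4/13 = 0
which factors as (s − 1)·(3/13·s − 4/13) = 0, giving roots s = 1 and s = (4/13)/(3/13) = 4/3. Since 4/3 ≥ 1, the smallest root in [0, 1] is s = 1.)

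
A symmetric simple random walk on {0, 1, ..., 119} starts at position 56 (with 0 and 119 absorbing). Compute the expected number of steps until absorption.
E[τ | X_0 = 56] = 3528

Let v_k = E[τ | X_0 = k]. Boundary: v_0 = v_119 = 0. Recurrence: v_k = 1 + (v_{k-1} + v_{k+1})/2 for 1 ≤ k ≤ 118. The particular solution to v_k − (v_{k-1} + v_{k+1})/2 = 1 is v_k = −k^2. Adding homogeneous solution A + B k and matching boundaries gives v_k = k (119 − k). Substituting k = 56: v_56 = 56 · 63 = 3528.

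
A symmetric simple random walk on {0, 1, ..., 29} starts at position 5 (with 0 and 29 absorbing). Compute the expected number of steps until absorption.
E[τ | X_0 = 5] = 120

Let v_k = E[τ | X_0 = k]. Boundary: v_0 = v_29 = 0. Recurrence: v_k = 1 + (v_{k-1} + v_{k+1})/2 for 1 ≤ k ≤ 28. The particular solution to v_k − (v_{k-1} + v_{k+1})/2 = 1 is v_k = −k^2. Adding homogeneous solution A + B k and matching boundaries gives v_k = k (29 − k). Substituting k = 5: v_5 = 5 · 24 = 120.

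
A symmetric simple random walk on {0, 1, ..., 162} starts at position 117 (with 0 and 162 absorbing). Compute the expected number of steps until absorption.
E[τ | X_0 = 117] = 5265

Let v_k = E[τ | X_0 = k]. Boundary: v_0 = v_162 = 0. Recurrence: v_k = 1 + (v_{k-1} + v_{k+1})/2 for 1 ≤ k ≤ 161. The particular solution to v_k − (v_{k-1} + v_{k+1})/2 = 1 is v_k = −k^2. Adding homogeneous solution A + B k and matching boundaries gives v_k = k (162 − k). Substituting k = 117: v_117 = 117 · 45 = 5265.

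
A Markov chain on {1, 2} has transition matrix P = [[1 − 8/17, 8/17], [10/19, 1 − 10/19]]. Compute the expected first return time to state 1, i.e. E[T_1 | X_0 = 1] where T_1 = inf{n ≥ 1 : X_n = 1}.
E[T_1 | X_0 = 1] = 1/π_1 = 161/85

For an irreducible recurrent Markov chain with stationary distribution π, E[T_i | X_0 = i] = 1/π_i (Kac's formula). Here π_1 = (10/19)/(8/17 + 10/19) = (10/19)/(322/323) = 85/161, so E[T_1 | X_0 = 1] = 1/π_1 = (8/17 + 10/19)/(10/19) = (322/323)/(10/19) = 161/85.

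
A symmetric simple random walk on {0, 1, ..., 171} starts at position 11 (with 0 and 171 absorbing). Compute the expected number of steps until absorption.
E[τ | X_0 = 11] = 1760

Let v_k = E[τ | X_0 = k]. Boundary: v_0 = v_171 = 0. Recurrence: v_k = 1 + (v_{k-1} + v_{k+1})/2 for 1 ≤ k ≤ 170. The particular solution to v_k − (v_{k-1} + v_{k+1})/2 = 1 is v_k = −k^2. Adding homogeneous solution A + B k and matching boundaries gives v_k = k (171 − k). Substituting k = 11: v_11 = 11 · 160 = 1760.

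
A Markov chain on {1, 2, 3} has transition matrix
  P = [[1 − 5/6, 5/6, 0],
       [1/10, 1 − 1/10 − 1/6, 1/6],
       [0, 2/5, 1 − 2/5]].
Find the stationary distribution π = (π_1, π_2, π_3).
π = (36/461, 300/461, 125/461)

This is a birth-death chain on three states, which satisfies detailed balance: π_1 · P_{12} = π_2 · P_{21} and π_2 · P_{23} = π_3 · P_{32}.
From π_1 · 5/6 = π_2 · 1/10: π_2/π_1 = (5/6)/(1/10) = 25/3.
From π_2 · 1/6 = π_3 · 2/5: π_3/π_2 = (1/6)/(2/5) = 5/12.
Take π_1 proportional to 1; then unnormalized π = (1, 25/3, 125/36). Normalize by dividing by the sum 461/36:
  π = (36/461, 300/461, 125/461).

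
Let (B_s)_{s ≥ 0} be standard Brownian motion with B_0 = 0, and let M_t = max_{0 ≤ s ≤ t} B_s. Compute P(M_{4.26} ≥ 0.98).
P(M_{4.26} ≥ 0.98) = 2·P(B_{4.26} ≥ 0.98) = 2(1 − Φ(0.98/√4.26)) ≈ 0.6349

By the reflection principle for Brownian motion, P(M_t ≥ a) = 2 · P(B_t ≥ a) for a ≥ 0. Since B_t ~ N(0, t), P(B_t ≥ 0.98) = 1 − Φ(0.98/√t) = 1 − Φ(0.98/√4.26) = 1 − Φ(0.4748). So
  P(M_{4.26} ≥ 0.98) = 2(1 − Φ(0.4748)) ≈ 0.6349.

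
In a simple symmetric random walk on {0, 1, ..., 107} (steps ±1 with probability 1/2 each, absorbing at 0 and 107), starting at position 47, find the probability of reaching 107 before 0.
P(hit 107 before 0) = 47/107

Let u_k = P(hit 107 before 0 | start at k). Then u_0 = 0, u_107 = 1, and u_k = u_{k-1}/2 + u_{k+1}/2 for 1 ≤ k ≤ 106. This harmonic recurrence is solved by u_k = k/107, giving u_47 = 47/107.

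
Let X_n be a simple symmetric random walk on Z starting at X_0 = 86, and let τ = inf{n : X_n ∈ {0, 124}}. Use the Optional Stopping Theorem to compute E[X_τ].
E[X_τ] = 86

X_n is a martingale and τ is a bounded-mean stopping time (indeed τ is finite a.s. with bounded expectation since the walk is in a bounded region). By the OST, E[X_τ] = E[X_0] = 86. Equivalently: E[X_τ] = 124 · P(hit 124 first) + 0 · P(hit 0 first) = 124 · (86/124) = 86.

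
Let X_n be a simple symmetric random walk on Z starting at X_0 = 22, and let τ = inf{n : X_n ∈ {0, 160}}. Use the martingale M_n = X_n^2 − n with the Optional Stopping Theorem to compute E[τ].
E[τ] = 3036

M_n = X_n^2 − n is a martingale (since E[X_{n+1}^2 | F_n] = X_n^2 + 1). By OST (τ has finite mean in a bounded region), E[M_τ] = E[M_0] = X_0^2 − 0 = 22^2 = 484. Also E[M_τ] = E[X_τ^2] − E[τ]. The walk exits at 0 or 160, with P(hit 160 first) = 22/160, so E[X_τ^2] = 160^2 · 22/160 + 0 = 3520. Thus E[τ] = E[X_τ^2] − E[M_τ] = 3520 − 484 = 3036 = 22(160 − 22) = 3036.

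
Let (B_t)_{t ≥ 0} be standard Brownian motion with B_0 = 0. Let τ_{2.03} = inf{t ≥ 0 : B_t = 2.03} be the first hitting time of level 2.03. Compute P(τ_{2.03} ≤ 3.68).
P(τ_{2.03} ≤ 3.68) = 2(1 − Φ(2.03/√3.68)) = 2(1 − Φ(1.0582)) ≈ 0.2900

By the reflection principle for standard BM, P(τ_b ≤ t) = 2 · P(B_t ≥ b). Since B_t ~ N(0, t), P(B_t ≥ 2.03) = 1 − Φ(2.03/√t) = 1 − Φ(2.03/√3.68) = 1 − Φ(1.0582) ≈ 0.14498. Doubling: P(τ_{2.03} ≤ 3.68) ≈ 2 · 0.14498 = 0.28996 ≈ 0.2900.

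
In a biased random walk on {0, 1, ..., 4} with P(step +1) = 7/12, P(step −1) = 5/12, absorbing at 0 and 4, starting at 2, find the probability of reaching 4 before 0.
P(hit 4 before 0) = (1 − (5/7)^2) / (1 − (5/7)^4) = 49/74

Let u_k denote P(reach 4 before 0 | start at k). Boundary: u_0 = 0, u_4 = 1. Recurrence: u_k = 7/12·u_{k+1} + 5/12·u_{k-1} for 1 ≤ k ≤ 3. Try u_k = A + B·r^k with r = q/p = (5/12)/(7/12) = 5/7. Substitution satisfies the recurrence; boundary conditions give:
  u_k = (1 − r^k) / (1 − r^N) = (1 − (5/7)^2) / (1 − (5/7)^4) = 49/74.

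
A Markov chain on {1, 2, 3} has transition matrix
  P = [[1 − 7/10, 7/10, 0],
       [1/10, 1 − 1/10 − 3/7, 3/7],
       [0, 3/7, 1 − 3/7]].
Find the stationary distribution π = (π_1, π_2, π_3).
π = (1/15, 7/15, 7/15)

This is a birth-death chain on three states, which satisfies detailed balance: π_1 · P_{12} = π_2 · P_{21} and π_2 · P_{23} = π_3 · P_{32}.
From π_1 · 7/10 = π_2 · 1/10: π_2/π_1 = (7/10)/(1/10) = 7.
From π_2 · 3/7 = π_3 · 3/7: π_3/π_2 = (3/7)/(3/7) = 1.
Take π_1 proportional to 1; then unnormalized π = (1, 7, 7). Normalize by dividing by the sum 15:
  π = (1/15, 7/15, 7/15).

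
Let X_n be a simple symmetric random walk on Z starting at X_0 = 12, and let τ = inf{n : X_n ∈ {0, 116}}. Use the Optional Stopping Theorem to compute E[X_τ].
E[X_τ] = 12

X_n is a martingale and τ is a bounded-mean stopping time (indeed τ is finite a.s. with bounded expectation since the walk is in a bounded region). By the OST, E[X_τ] = E[X_0] = 12. Equivalently: E[X_τ] = 116 · P(hit 116 first) + 0 · P(hit 0 first) = 116 · (12/116) = 12.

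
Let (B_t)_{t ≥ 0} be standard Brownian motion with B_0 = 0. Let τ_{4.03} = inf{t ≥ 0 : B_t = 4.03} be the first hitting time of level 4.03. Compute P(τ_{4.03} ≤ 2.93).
P(τ_{4.03} ≤ 2.93) = 2(1 − Φ(4.03/√2.93)) = 2(1 − Φ(2.3544)) ≈ 0.0186

By the reflection principle for standard BM, P(τ_b ≤ t) = 2 · P(B_t ≥ b). Since B_t ~ N(0, t), P(B_t ≥ 4.03) = 1 − Φ(4.03/√t) = 1 − Φ(4.03/√2.93) = 1 − Φ(2.3544) ≈ 0.00928. Doubling: P(τ_{4.03} ≤ 2.93) ≈ 2 · 0.00928 = 0.01856 ≈ 0.0186.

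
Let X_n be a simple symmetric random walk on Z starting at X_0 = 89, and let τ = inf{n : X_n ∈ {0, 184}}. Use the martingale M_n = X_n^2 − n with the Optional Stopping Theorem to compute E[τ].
E[τ] = 8455

M_n = X_n^2 − n is a martingale (since E[X_{n+1}^2 | F_n] = X_n^2 + 1). By OST (τ has finite mean in a bounded region), E[M_τ] = E[M_0] = X_0^2 − 0 = 89^2 = 7921. Also E[M_τ] = E[X_τ^2] − E[τ]. The walk exits at 0 or 184, with P(hit 184 first) = 89/184, so E[X_τ^2] = 184^2 · 89/184 + 0 = 16376. Thus E[τ] = E[X_τ^2] − E[M_τ] = 16376 − 7921 = 8455 = 89(184 − 89) = 8455.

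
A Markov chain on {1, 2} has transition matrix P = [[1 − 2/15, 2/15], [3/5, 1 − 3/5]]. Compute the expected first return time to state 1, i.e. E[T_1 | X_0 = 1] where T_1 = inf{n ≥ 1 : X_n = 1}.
E[T_1 | X_0 = 1] = 1/π_1 = 11/9

For an irreducible recurrent Markov chain with stationary distribution π, E[T_i | X_0 = i] = 1/π_i (Kac's formula). Here π_1 = (3/5)/(2/15 + 3/5) = (3/5)/(11/15) = 9/11, so E[T_1 | X_0 = 1] = 1/π_1 = (2/15 + 3/5)/(3/5) = (11/15)/(3/5) = 11/9.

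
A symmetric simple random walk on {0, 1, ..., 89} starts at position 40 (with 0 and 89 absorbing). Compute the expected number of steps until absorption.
E[τ | X_0 = 40] = 1960

Let v_k = E[τ | X_0 = k]. Boundary: v_0 = v_89 = 0. Recurrence: v_k = 1 + (v_{k-1} + v_{k+1})/2 for 1 ≤ k ≤ 88. The particular solution to v_k − (v_{k-1} + v_{k+1})/2 = 1 is v_k = −k^2. Adding homogeneous solution A + B k and matching boundaries gives v_k = k (89 − k). Substituting k = 40: v_40 = 40 · 49 = 1960.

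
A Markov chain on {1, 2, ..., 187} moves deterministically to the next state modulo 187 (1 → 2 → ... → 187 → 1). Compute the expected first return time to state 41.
E[T_41 | X_0 = 41] = 187

The chain cycles deterministically, so starting at state 41 it returns in exactly 187 steps. Equivalently, the stationary distribution is uniform π_j = 1/187 for every state j, so by Kac's formula E[T_41] = 1/π_41 = 187.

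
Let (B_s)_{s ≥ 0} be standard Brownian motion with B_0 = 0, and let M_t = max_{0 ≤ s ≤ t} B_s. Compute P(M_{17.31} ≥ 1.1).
P(M_{17.31} ≥ 1.1) = 2·P(B_{17.31} ≥ 1.1) = 2(1 − Φ(1.1/√17.31)) ≈ 0.7915

By the reflection principle for Brownian motion, P(M_t ≥ a) = 2 · P(B_t ≥ a) for a ≥ 0. Since B_t ~ N(0, t), P(B_t ≥ 1.1) = 1 − Φ(1.1/√t) = 1 − Φ(1.1/√17.31) = 1 − Φ(0.2644). So
  P(M_{17.31} ≥ 1.1) = 2(1 − Φ(0.2644)) ≈ 0.7915.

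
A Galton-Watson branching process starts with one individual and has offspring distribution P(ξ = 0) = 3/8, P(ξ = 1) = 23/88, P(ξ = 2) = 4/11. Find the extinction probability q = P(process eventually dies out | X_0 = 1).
q = 1

Mean offspring μ = 0·3/8 + 1·23/88 + 2·4/11 = 87/88 ≤ 1. For μ ≤ 1 with offspring not concentrated at 1, the Galton-Watson process goes extinct almost surely, so q = 1.
(Algebraic check: The pgf is f(s) = 3/8 + 23/88·s + 4/11·s². The extinction probability q is the smallest fixed point of f in [0, 1]. Setting s = f(s):
  4/11·s² + (23/88 − 1)·s + 3/8 = 0
  4/11·s² − (3/8 + 4/11)·s + 3/8 = 0
which factors as (s − 1)·(4/11·s − 3/8) = 0, giving roots s = 1 and s = (3/8)/(4/11) = 33/32. Since 33/32 ≥ 1, the smallest root in [0, 1] is s = 1.)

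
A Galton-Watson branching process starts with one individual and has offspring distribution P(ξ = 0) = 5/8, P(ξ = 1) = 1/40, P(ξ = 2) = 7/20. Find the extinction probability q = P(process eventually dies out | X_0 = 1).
q = 1

Mean offspring μ = 0·5/8 + 1·1/40 + 2·7/20 = 29/40 ≤ 1. For μ ≤ 1 with offspring not concentrated at 1, the Galton-Watson process goes extinct almost surely, so q = 1.
(Algebraic check: The pgf is f(s) = 5/8 + 1/40·s + 7/20·s². The extinction probability q is the smallest fixed point of f in [0, 1]. Setting s = f(s):
  7/20·s² + (1/40 − 1)·s + 5/8 = 0
  7/20·s² − (5/8 + 7/20)·s + 5/8 = 0
which factors as (s − 1)·(7/20·s − 5/8) = 0, giving roots s = 1 and s = (5/8)/(7/20) = 25/14. Since 25/14 ≥ 1, the smallest root in [0, 1] is s = 1.)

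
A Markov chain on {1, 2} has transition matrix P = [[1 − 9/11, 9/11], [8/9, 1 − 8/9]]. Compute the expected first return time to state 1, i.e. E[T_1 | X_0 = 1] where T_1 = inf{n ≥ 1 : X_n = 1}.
E[T_1 | X_0 = 1] = 1/π_1 = 169/88

For an irreducible recurrent Markov chain with stationary distribution π, E[T_i | X_0 = i] = 1/π_i (Kac's formula). Here π_1 = (8/9)/(9/11 + 8/9) = (8/9)/(169/99) = 88/169, so E[T_1 | X_0 = 1] = 1/π_1 = (9/11 + 8/9)/(8/9) = (169/99)/(8/9) = 169/88.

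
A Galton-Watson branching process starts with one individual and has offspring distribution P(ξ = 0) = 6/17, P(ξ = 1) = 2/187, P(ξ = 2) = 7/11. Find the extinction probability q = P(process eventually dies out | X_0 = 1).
q = 66/119

The pgf is f(s) = 6/17 + 2/187·s + 7/11·s². The extinction probability q is the smallest fixed point of f in [0, 1]. Setting s = f(s):
  7/11·s² + (2/187 − 1)·s + 6/17 = 0
  7/11·s² − (6/17 + 7/11)·s + 6/17 = 0
which factors as (s − 1)·(7/11·s − 6/17) = 0, giving roots s = 1 and s = (6/17)/(7/11) = 66/119.
Mean offspring μ = 2/187 + 2·7/11 = 240/187 > 1 (supercritical), so q < 1. The extinction probability is the smaller root: q = (6/17)/(7/11) = 66/119.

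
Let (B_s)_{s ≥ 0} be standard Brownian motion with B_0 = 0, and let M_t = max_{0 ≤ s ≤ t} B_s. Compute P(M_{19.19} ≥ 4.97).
P(M_{19.19} ≥ 4.97) = 2·P(B_{19.19} ≥ 4.97) = 2(1 − Φ(4.97/√19.19)) ≈ 0.2566

By the reflection principle for Brownian motion, P(M_t ≥ a) = 2 · P(B_t ≥ a) for a ≥ 0. Since B_t ~ N(0, t), P(B_t ≥ 4.97) = 1 − Φ(4.97/√t) = 1 − Φ(4.97/√19.19) = 1 − Φ(1.1345). So
  P(M_{19.19} ≥ 4.97) = 2(1 − Φ(1.1345)) ≈ 0.2566.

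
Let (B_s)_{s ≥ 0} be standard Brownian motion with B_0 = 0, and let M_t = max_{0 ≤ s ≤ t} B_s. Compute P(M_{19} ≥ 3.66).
P(M_{19} ≥ 3.66) = 2·P(B_{19} ≥ 3.66) = 2(1 − Φ(3.66/√19)) ≈ 0.4011

By the reflection principle for Brownian motion, P(M_t ≥ a) = 2 · P(B_t ≥ a) for a ≥ 0. Since B_t ~ N(0, t), P(B_t ≥ 3.66) = 1 − Φ(3.66/√t) = 1 − Φ(3.66/√19) = 1 − Φ(0.8397). So
  P(M_{19} ≥ 3.66) = 2(1 − Φ(0.8397)) ≈ 0.4011.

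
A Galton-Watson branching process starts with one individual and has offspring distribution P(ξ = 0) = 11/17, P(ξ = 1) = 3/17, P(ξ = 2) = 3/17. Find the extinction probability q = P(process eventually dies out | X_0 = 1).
q = 1

Mean offspring μ = 0·11/17 + 1·3/17 + 2·3/17 = 9/17 ≤ 1. For μ ≤ 1 with offspring not concentrated at 1, the Galton-Watson process goes extinct almost surely, so q = 1.
(Algebraic check: The pgf is f(s) = 11/17 + 3/17·s + 3/17·s². The extinction probability q is the smallest fixed point of f in [0, 1]. Setting s = f(s):
  3/17·s² + (3/17 − 1)·s + 11/17 = 0
  3/17·s² − (11/17 + 3/17)·s + 11/17 = 0
which factors as (s − 1)·(3/17·s − 11/17) = 0, giving roots s = 1 and s = (11/17)/(3/17) = 11/3. Since 11/3 ≥ 1, the smallest root in [0, 1] is s = 1.)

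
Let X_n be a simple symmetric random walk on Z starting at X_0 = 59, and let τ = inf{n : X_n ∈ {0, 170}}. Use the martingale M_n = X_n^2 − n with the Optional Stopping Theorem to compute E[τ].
E[τ] = 6549

M_n = X_n^2 − n is a martingale (since E[X_{n+1}^2 | F_n] = X_n^2 + 1). By OST (τ has finite mean in a bounded region), E[M_τ] = E[M_0] = X_0^2 − 0 = 59^2 = 3481. Also E[M_τ] = E[X_τ^2] − E[τ]. The walk exits at 0 or 170, with P(hit 170 first) = 59/170, so E[X_τ^2] = 170^2 · 59/170 + 0 = 10030. Thus E[τ] = E[X_τ^2] − E[M_τ] = 10030 − 3481 = 6549 = 59(170 − 59) = 6549.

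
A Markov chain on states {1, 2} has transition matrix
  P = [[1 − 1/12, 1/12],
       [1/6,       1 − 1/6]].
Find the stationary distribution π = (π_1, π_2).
π_1 = 2/3, π_2 = 1/3

Solve πP = π with π_1 + π_2 = 1. From πP = π: π_1 · (1 − 1/12) + π_2 · 1/6 = π_1 ⇒ π_2 · 1/6 = π_1 · 1/12 ⇒ π_2/π_1 = (1/12)/(1/6) = 1/2. Together with π_1 + π_2 = 1:
  π_1 = (1/6)/(1/12 + 1/6) = (1/6)/(1/4) = 2/3,
  π_2 = (1/12)/(1/12 + 1/6) = (1/12)/(1/4) = 1/3.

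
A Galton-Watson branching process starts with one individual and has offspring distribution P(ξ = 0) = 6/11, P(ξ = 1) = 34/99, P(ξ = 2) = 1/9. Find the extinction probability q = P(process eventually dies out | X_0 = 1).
q = 1

Mean offspring μ = 0·6/11 + 1·34/99 + 2·1/9 = 56/99 ≤ 1. For μ ≤ 1 with offspring not concentrated at 1, the Galton-Watson process goes extinct almost surely, so q = 1.
(Algebraic check: The pgf is f(s) = 6/11 + 34/99·s + 1/9·s². The extinction probability q is the smallest fixed point of f in [0, 1]. Setting s = f(s):
  1/9·s² + (34/99 − 1)·s + 6/11 = 0
  1/9·s² − (6/11 + 1/9)·s + 6/11 = 0
which factors as (s − 1)·(1/9·s − 6/11) = 0, giving roots s = 1 and s = (6/11)/(1/9) = 54/11. Since 54/11 ≥ 1, the smallest root in [0, 1] is s = 1.)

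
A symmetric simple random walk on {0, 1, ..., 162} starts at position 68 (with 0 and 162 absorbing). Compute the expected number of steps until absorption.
E[τ | X_0 = 68] = 6392

Let v_k = E[τ | X_0 = k]. Boundary: v_0 = v_162 = 0. Recurrence: v_k = 1 + (v_{k-1} + v_{k+1})/2 for 1 ≤ k ≤ 161. The particular solution to v_k − (v_{k-1} + v_{k+1})/2 = 1 is v_k = −k^2. Adding homogeneous solution A + B k and matching boundaries gives v_k = k (162 − k). Substituting k = 68: v_68 = 68 · 94 = 6392.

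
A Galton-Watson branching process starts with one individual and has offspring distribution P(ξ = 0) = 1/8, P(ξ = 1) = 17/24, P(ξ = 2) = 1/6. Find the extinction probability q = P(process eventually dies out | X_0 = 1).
q = 3/4

The pgf is f(s) = 1/8 + 17/24·s + 1/6·s². The extinction probability q is the smallest fixed point of f in [0, 1]. Setting s = f(s):
  1/6·s² + (17/24 − 1)·s + 1/8 = 0
  1/6·s² − (1/8 + 1/6)·s + 1/8 = 0
which factors as (s − 1)·(1/6·s − 1/8) = 0, giving roots s = 1 and s = (1/8)/(1/6) = 3/4.
Mean offspring μ = 17/24 + 2·1/6 = 25/24 > 1 (supercritical), so q < 1. The extinction probability is the smaller root: q = (1/8)/(1/6) = 3/4.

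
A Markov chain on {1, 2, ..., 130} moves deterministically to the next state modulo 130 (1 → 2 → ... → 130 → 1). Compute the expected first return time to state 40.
E[T_40 | X_0 = 40] = 130

The chain cycles deterministically, so starting at state 40 it returns in exactly 130 steps. Equivalently, the stationary distribution is uniform π_j = 1/130 for every state j, so by Kac's formula E[T_40] = 1/π_40 = 130.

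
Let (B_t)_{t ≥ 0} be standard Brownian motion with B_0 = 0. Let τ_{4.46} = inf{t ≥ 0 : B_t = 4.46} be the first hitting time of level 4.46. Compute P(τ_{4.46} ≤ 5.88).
P(τ_{4.46} ≤ 5.88) = 2(1 − Φ(4.46/√5.88)) = 2(1 − Φ(1.8393)) ≈ 0.0659

By the reflection principle for standard BM, P(τ_b ≤ t) = 2 · P(B_t ≥ b). Since B_t ~ N(0, t), P(B_t ≥ 4.46) = 1 − Φ(4.46/√t) = 1 − Φ(4.46/√5.88) = 1 − Φ(1.8393) ≈ 0.03294. Doubling: P(τ_{4.46} ≤ 5.88) ≈ 2 · 0.03294 = 0.06588 ≈ 0.0659.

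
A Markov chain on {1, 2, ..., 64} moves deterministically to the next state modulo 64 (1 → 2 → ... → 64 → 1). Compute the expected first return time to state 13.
E[T_13 | X_0 = 13] = 64

The chain cycles deterministically, so starting at state 13 it returns in exactly 64 steps. Equivalently, the stationary distribution is uniform π_j = 1/64 for every state j, so by Kac's formula E[T_13] = 1/π_13 = 64.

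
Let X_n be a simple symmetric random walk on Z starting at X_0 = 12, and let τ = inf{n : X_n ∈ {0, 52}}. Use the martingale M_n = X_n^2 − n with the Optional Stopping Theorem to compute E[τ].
E[τ] = 480

M_n = X_n^2 − n is a martingale (since E[X_{n+1}^2 | F_n] = X_n^2 + 1). By OST (τ has finite mean in a bounded region), E[M_τ] = E[M_0] = X_0^2 − 0 = 12^2 = 144. Also E[M_τ] = E[X_τ^2] − E[τ]. The walk exits at 0 or 52, with P(hit 52 first) = 12/52, so E[X_τ^2] = 52^2 · 12/52 + 0 = 624. Thus E[τ] = E[X_τ^2] − E[M_τ] = 624 − 144 = 480 = 12(52 − 12) = 480.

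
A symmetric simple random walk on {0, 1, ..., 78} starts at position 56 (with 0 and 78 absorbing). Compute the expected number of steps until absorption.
E[τ | X_0 = 56] = 1232

Let v_k = E[τ | X_0 = k]. Boundary: v_0 = v_78 = 0. Recurrence: v_k = 1 + (v_{k-1} + v_{k+1})/2 for 1 ≤ k ≤ 77. The particular solution to v_k − (v_{k-1} + v_{k+1})/2 = 1 is v_k = −k^2. Adding homogeneous solution A + B k and matching boundaries gives v_k = k (78 − k). Substituting k = 56: v_56 = 56 · 22 = 1232.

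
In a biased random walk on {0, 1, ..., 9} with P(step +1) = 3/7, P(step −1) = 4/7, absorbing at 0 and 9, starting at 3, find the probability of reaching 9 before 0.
P(hit 9 before 0) = (1 − (4/3)^3) / (1 − (4/3)^9) = 729/6553

Let u_k denote P(reach 9 before 0 | start at k). Boundary: u_0 = 0, u_9 = 1. Recurrence: u_k = 3/7·u_{k+1} + 4/7·u_{k-1} for 1 ≤ k ≤ 8. Try u_k = A + B·r^k with r = q/p = (4/7)/(3/7) = 4/3. Substitution satisfies the recurrence; boundary conditions give:
  u_k = (1 − r^k) / (1 − r^N) = (1 − (4/3)^3) / (1 − (4/3)^9) = 729/6553.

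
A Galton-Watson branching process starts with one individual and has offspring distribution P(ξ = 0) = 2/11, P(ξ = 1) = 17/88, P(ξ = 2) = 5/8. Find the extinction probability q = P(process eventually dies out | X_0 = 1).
q = 16/55

The pgf is f(s) = 2/11 + 17/88·s + 5/8·s². The extinction probability q is the smallest fixed point of f in [0, 1]. Setting s = f(s):
  5/8·s² + (17/88 − 1)·s + 2/11 = 0
  5/8·s² − (2/11 + 5/8)·s + 2/11 = 0
which factors as (s − 1)·(5/8·s − 2/11) = 0, giving roots s = 1 and s = (2/11)/(5/8) = 16/55.
Mean offspring μ = 17/88 + 2·5/8 = 127/88 > 1 (supercritical), so q < 1. The extinction probability is the smaller root: q = (2/11)/(5/8) = 16/55.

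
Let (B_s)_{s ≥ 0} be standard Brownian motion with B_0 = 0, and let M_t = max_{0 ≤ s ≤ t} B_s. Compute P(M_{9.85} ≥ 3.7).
P(M_{9.85} ≥ 3.7) = 2·P(B_{9.85} ≥ 3.7) = 2(1 − Φ(3.7/√9.85)) ≈ 0.2384

By the reflection principle for Brownian motion, P(M_t ≥ a) = 2 · P(B_t ≥ a) for a ≥ 0. Since B_t ~ N(0, t), P(B_t ≥ 3.7) = 1 − Φ(3.7/√t) = 1 − Φ(3.7/√9.85) = 1 − Φ(1.1789). So
  P(M_{9.85} ≥ 3.7) = 2(1 − Φ(1.1789)) ≈ 0.2384.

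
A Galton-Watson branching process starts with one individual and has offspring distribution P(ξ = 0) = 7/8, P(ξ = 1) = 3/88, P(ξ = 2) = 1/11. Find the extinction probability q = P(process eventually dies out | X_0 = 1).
q = 1

Mean offspring μ = 0·7/8 + 1·3/88 + 2·1/11 = 19/88 ≤ 1. For μ ≤ 1 with offspring not concentrated at 1, the Galton-Watson process goes extinct almost surely, so q = 1.
(Algebraic check: The pgf is f(s) = 7/8 + 3/88·s + 1/11·s². The extinction probability q is the smallest fixed point of f in [0, 1]. Setting s = f(s):
  1/11·s² + (3/88 − 1)·s + 7/8 = 0
  1/11·s² − (7/8 + 1/11)·s + 7/8 = 0
which factors as (s − 1)·(1/11·s − 7/8) = 0, giving roots s = 1 and s = (7/8)/(1/11) = 77/8. Since 77/8 ≥ 1, the smallest root in [0, 1] is s = 1.)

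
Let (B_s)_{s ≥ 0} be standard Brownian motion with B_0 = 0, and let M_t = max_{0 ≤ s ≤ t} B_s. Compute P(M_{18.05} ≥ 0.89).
P(M_{18.05} ≥ 0.89) = 2·P(B_{18.05} ≥ 0.89) = 2(1 − Φ(0.89/√18.05)) ≈ 0.8341

By the reflection principle for Brownian motion, P(M_t ≥ a) = 2 · P(B_t ≥ a) for a ≥ 0. Since B_t ~ N(0, t), P(B_t ≥ 0.89) = 1 − Φ(0.89/√t) = 1 − Φ(0.89/√18.05) = 1 − Φ(0.2095). So
  P(M_{18.05} ≥ 0.89) = 2(1 − Φ(0.2095)) ≈ 0.8341.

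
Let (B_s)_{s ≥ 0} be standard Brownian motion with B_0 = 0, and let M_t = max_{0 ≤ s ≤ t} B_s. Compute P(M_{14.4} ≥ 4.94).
P(M_{14.4} ≥ 4.94) = 2·P(B_{14.4} ≥ 4.94) = 2(1 − Φ(4.94/√14.4)) ≈ 0.1930

By the reflection principle for Brownian motion, P(M_t ≥ a) = 2 · P(B_t ≥ a) for a ≥ 0. Since B_t ~ N(0, t), P(B_t ≥ 4.94) = 1 − Φ(4.94/√t) = 1 − Φ(4.94/√14.4) = 1 − Φ(1.3018). So
  P(M_{14.4} ≥ 4.94) = 2(1 − Φ(1.3018)) ≈ 0.1930.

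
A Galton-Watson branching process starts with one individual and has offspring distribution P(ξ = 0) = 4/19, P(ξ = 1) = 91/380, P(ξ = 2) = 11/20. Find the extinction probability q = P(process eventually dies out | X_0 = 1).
q = 80/209

The pgf is f(s) = 4/19 + 91/380·s + 11/20·s². The extinction probability q is the smallest fixed point of f in [0, 1]. Setting s = f(s):
  11/20·s² + (91/380 − 1)·s + 4/19 = 0
  11/20·s² − (4/19 + 11/20)·s + 4/19 = 0
which factors as (s − 1)·(11/20·s − 4/19) = 0, giving roots s = 1 and s = (4/19)/(11/20) = 80/209.
Mean offspring μ = 91/380 + 2·11/20 = 509/380 > 1 (supercritical), so q < 1. The extinction probability is the smaller root: q = (4/19)/(11/20) = 80/209.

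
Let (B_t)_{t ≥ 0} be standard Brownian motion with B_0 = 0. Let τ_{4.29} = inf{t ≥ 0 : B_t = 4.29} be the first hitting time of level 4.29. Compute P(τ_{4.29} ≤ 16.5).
P(τ_{4.29} ≤ 16.5) = 2(1 − Φ(4.29/√16.5)) = 2(1 − Φ(1.0561)) ≈ 0.2909

By the reflection principle for standard BM, P(τ_b ≤ t) = 2 · P(B_t ≥ b). Since B_t ~ N(0, t), P(B_t ≥ 4.29) = 1 − Φ(4.29/√t) = 1 − Φ(4.29/√16.5) = 1 − Φ(1.0561) ≈ 0.14546. Doubling: P(τ_{4.29} ≤ 16.5) ≈ 2 · 0.14546 = 0.29092 ≈ 0.2909.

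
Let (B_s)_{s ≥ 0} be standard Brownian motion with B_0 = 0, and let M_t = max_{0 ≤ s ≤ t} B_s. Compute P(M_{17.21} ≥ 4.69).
P(M_{17.21} ≥ 4.69) = 2·P(B_{17.21} ≥ 4.69) = 2(1 − Φ(4.69/√17.21)) ≈ 0.2583

By the reflection principle for Brownian motion, P(M_t ≥ a) = 2 · P(B_t ≥ a) for a ≥ 0. Since B_t ~ N(0, t), P(B_t ≥ 4.69) = 1 − Φ(4.69/√t) = 1 − Φ(4.69/√17.21) = 1 − Φ(1.1305). So
  P(M_{17.21} ≥ 4.69) = 2(1 − Φ(1.1305)) ≈ 0.2583.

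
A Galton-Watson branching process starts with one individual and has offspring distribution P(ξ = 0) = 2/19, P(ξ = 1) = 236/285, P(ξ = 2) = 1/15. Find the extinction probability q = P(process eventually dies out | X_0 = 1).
q = 1

Mean offspring μ = 0·2/19 + 1·236/285 + 2·1/15 = 274/285 ≤ 1. For μ ≤ 1 with offspring not concentrated at 1, the Galton-Watson process goes extinct almost surely, so q = 1.
(Algebraic check: The pgf is f(s) = 2/19 + 236/285·s + 1/15·s². The extinction probability q is the smallest fixed point of f in [0, 1]. Setting s = f(s):
  1/15·s² + (236/285 − 1)·s + 2/19 = 0
  1/15·s² − (2/19 + 1/15)·s + 2/19 = 0
which factors as (s − 1)·(1/15·s − 2/19) = 0, giving roots s = 1 and s = (2/19)/(1/15) = 30/19. Since 30/19 ≥ 1, the smallest root in [0, 1] is s = 1.)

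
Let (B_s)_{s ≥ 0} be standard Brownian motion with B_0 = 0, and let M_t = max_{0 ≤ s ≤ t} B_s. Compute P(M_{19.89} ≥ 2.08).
P(M_{19.89} ≥ 2.08) = 2·P(B_{19.89} ≥ 2.08) = 2(1 − Φ(2.08/√19.89)) ≈ 0.6409

By the reflection principle for Brownian motion, P(M_t ≥ a) = 2 · P(B_t ≥ a) for a ≥ 0. Since B_t ~ N(0, t), P(B_t ≥ 2.08) = 1 − Φ(2.08/√t) = 1 − Φ(2.08/√19.89) = 1 − Φ(0.4664). So
  P(M_{19.89} ≥ 2.08) = 2(1 − Φ(0.4664)) ≈ 0.6409.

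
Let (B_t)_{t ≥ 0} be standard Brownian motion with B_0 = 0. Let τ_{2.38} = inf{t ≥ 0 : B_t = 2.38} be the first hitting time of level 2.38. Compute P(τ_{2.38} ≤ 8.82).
P(τ_{2.38} ≤ 8.82) = 2(1 − Φ(2.38/√8.82)) = 2(1 − Φ(0.8014)) ≈ 0.4229

By the reflection principle for standard BM, P(τ_b ≤ t) = 2 · P(B_t ≥ b). Since B_t ~ N(0, t), P(B_t ≥ 2.38) = 1 − Φ(2.38/√t) = 1 − Φ(2.38/√8.82) = 1 − Φ(0.8014) ≈ 0.21145. Doubling: P(τ_{2.38} ≤ 8.82) ≈ 2 · 0.21145 = 0.42290 ≈ 0.4229.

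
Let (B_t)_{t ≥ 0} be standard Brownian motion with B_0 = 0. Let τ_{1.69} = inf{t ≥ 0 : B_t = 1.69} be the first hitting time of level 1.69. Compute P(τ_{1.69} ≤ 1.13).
P(τ_{1.69} ≤ 1.13) = 2(1 − Φ(1.69/√1.13)) = 2(1 − Φ(1.5898)) ≈ 0.1119

By the reflection principle for standard BM, P(τ_b ≤ t) = 2 · P(B_t ≥ b). Since B_t ~ N(0, t), P(B_t ≥ 1.69) = 1 − Φ(1.69/√t) = 1 − Φ(1.69/√1.13) = 1 − Φ(1.5898) ≈ 0.05594. Doubling: P(τ_{1.69} ≤ 1.13) ≈ 2 · 0.05594 = 0.11188 ≈ 0.1119.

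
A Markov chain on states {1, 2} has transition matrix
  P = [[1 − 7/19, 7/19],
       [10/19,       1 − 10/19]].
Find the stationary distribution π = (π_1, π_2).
π_1 = 10/17, π_2 = 7/17

Solve πP = π with π_1 + π_2 = 1. From πP = π: π_1 · (1 − 7/19) + π_2 · 10/19 = π_1 ⇒ π_2 · 10/19 = π_1 · 7/19 ⇒ π_2/π_1 = (7/19)/(10/19) = 7/10. Together with π_1 + π_2 = 1:
  π_1 = (10/19)/(7/19 + 10/19) = (10/19)/(17/19) = 10/17,
  π_2 = (7/19)/(7/19 + 10/19) = (7/19)/(17/19) = 7/17.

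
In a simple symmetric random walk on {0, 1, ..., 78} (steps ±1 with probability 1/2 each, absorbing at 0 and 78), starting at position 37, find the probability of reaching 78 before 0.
P(hit 78 before 0) = 37/78

Let u_k = P(hit 78 before 0 | start at k). Then u_0 = 0, u_78 = 1, and u_k = u_{k-1}/2 + u_{k+1}/2 for 1 ≤ k ≤ 77. This harmonic recurrence is solved by u_k = k/78, giving u_37 = 37/78.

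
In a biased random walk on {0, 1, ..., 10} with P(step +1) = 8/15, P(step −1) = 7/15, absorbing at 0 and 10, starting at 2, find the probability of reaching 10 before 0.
P(hit 10 before 0) = (1 − (7/8)^2) / (1 − (7/8)^10) = 16777216/52751105

Let u_k denote P(reach 10 before 0 | start at k). Boundary: u_0 = 0, u_10 = 1. Recurrence: u_k = 8/15·u_{k+1} + 7/15·u_{k-1} for 1 ≤ k ≤ 9. Try u_k = A + B·r^k with r = q/p = (7/15)/(8/15) = 7/8. Substitution satisfies the recurrence; boundary conditions give:
  u_k = (1 − r^k) / (1 − r^N) = (1 − (7/8)^2) / (1 − (7/8)^10) = 16777216/52751105.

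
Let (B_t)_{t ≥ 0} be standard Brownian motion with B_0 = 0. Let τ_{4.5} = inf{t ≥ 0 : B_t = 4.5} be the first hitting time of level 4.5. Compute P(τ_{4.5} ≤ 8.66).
P(τ_{4.5} ≤ 8.66) = 2(1 − Φ(4.5/√8.66)) = 2(1 − Φ(1.5292)) ≈ 0.1262

By the reflection principle for standard BM, P(τ_b ≤ t) = 2 · P(B_t ≥ b). Since B_t ~ N(0, t), P(B_t ≥ 4.5) = 1 − Φ(4.5/√t) = 1 − Φ(4.5/√8.66) = 1 − Φ(1.5292) ≈ 0.06311. Doubling: P(τ_{4.5} ≤ 8.66) ≈ 2 · 0.06311 = 0.12622 ≈ 0.1262.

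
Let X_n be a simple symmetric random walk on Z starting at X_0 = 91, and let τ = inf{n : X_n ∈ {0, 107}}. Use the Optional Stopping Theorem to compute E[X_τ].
E[X_τ] = 91

X_n is a martingale and τ is a bounded-mean stopping time (indeed τ is finite a.s. with bounded expectation since the walk is in a bounded region). By the OST, E[X_τ] = E[X_0] = 91. Equivalently: E[X_τ] = 107 · P(hit 107 first) + 0 · P(hit 0 first) = 107 · (91/107) = 91.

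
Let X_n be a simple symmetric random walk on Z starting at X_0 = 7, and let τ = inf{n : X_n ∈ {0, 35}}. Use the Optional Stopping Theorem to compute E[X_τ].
E[X_τ] = 7

X_n is a martingale and τ is a bounded-mean stopping time (indeed τ is finite a.s. with bounded expectation since the walk is in a bounded region). By the OST, E[X_τ] = E[X_0] = 7. Equivalently: E[X_τ] = 35 · P(hit 35 first) + 0 · P(hit 0 first) = 35 · (7/35) = 7.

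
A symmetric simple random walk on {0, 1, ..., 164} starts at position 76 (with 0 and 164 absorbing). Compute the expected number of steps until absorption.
E[τ | X_0 = 76] = 6688

Let v_k = E[τ | X_0 = k]. Boundary: v_0 = v_164 = 0. Recurrence: v_k = 1 + (v_{k-1} + v_{k+1})/2 for 1 ≤ k ≤ 163. The particular solution to v_k − (v_{k-1} + v_{k+1})/2 = 1 is v_k = −k^2. Adding homogeneous solution A + B k and matching boundaries gives v_k = k (164 − k). Substituting k = 76: v_76 = 76 · 88 = 6688.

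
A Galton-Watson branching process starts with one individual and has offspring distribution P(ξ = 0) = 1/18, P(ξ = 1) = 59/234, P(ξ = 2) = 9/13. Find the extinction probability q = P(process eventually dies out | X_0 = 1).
q = 13/162

The pgf is f(s) = 1/18 + 59/234·s + 9/13·s². The extinction probability q is the smallest fixed point of f in [0, 1]. Setting s = f(s):
  9/13·s² + (59/234 − 1)·s + 1/18 = 0
  9/13·s² − (1/18 + 9/13)·s + 1/18 = 0
which factors as (s − 1)·(9/13·s − 1/18) = 0, giving roots s = 1 and s = (1/18)/(9/13) = 13/162.
Mean offspring μ = 59/234 + 2·9/13 = 383/234 > 1 (supercritical), so q < 1. The extinction probability is the smaller root: q = (1/18)/(9/13) = 13/162.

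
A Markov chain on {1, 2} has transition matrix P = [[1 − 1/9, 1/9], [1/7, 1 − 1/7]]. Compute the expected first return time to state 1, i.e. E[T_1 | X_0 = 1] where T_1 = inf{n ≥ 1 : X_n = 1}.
E[T_1 | X_0 = 1] = 1/π_1 = 16/9

For an irreducible recurrent Markov chain with stationary distribution π, E[T_i | X_0 = i] = 1/π_i (Kac's formula). Here π_1 = (1/7)/(1/9 + 1/7) = (1/7)/(16/63) = 9/16, so E[T_1 | X_0 = 1] = 1/π_1 = (1/9 + 1/7)/(1/7) = (16/63)/(1/7) = 16/9.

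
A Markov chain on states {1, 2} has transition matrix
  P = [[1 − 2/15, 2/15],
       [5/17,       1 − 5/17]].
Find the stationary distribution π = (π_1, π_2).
π_1 = 75/109, π_2 = 34/109

Solve πP = π with π_1 + π_2 = 1. From πP = π: π_1 · (1 − 2/15) + π_2 · 5/17 = π_1 ⇒ π_2 · 5/17 = π_1 · 2/15 ⇒ π_2/π_1 = (2/15)/(5/17) = 34/75. Together with π_1 + π_2 = 1:
  π_1 = (5/17)/(2/15 + 5/17) = (5/17)/(109/255) = 75/109,
  π_2 = (2/15)/(2/15 + 5/17) = (2/15)/(109/255) = 34/109.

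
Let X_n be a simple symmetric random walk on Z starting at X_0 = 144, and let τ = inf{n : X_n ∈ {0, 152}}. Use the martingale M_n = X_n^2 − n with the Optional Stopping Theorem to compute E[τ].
E[τ] = 1152

M_n = X_n^2 − n is a martingale (since E[X_{n+1}^2 | F_n] = X_n^2 + 1). By OST (τ has finite mean in a bounded region), E[M_τ] = E[M_0] = X_0^2 − 0 = 144^2 = 20736. Also E[M_τ] = E[X_τ^2] − E[τ]. The walk exits at 0 or 152, with P(hit 152 first) = 144/152, so E[X_τ^2] = 152^2 · 144/152 + 0 = 21888. Thus E[τ] = E[X_τ^2] − E[M_τ] = 21888 − 20736 = 1152 = 144(152 − 144) = 1152.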